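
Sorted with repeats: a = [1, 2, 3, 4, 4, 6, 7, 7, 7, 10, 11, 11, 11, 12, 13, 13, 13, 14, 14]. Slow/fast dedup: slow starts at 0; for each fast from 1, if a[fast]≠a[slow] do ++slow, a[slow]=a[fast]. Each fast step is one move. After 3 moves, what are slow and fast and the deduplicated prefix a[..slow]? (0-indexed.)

slow=3, fast=4, prefix=[1, 2, 3, 4]

(s=0,f=1) a[fast]=2≠a[slow]=1 write a[1]=2 → slow++,fast++
(s=1,f=2) a[fast]=3≠a[slow]=2 write a[2]=3 → slow++,fast++
(s=2,f=3) a[fast]=4≠a[slow]=3 write a[3]=4 → slow++,fast++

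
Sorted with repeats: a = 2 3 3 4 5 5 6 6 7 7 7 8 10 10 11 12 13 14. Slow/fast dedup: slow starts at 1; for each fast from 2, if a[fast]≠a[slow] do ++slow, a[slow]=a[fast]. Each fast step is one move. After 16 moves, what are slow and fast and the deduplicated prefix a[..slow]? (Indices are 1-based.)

(s=1,f=2) a[fast]=3≠a[slow]=2 write a[2]=3 → slow++,fast++
(s=2,f=3) a[fast]=3=a[slow] dup → fast++
(s=2,f=4) a[fast]=4≠a[slow]=3 write a[3]=4 → slow++,fast++
(s=3,f=5) a[fast]=5≠a[slow]=4 write a[4]=5 → slow++,fast++
(s=4,f=6) a[fast]=5=a[slow] dup → fast++
(s=4,f=7) a[fast]=6≠a[slow]=5 write a[5]=6 → slow++,fast++
(s=5,f=8) a[fast]=6=a[slow] dup → fast++
(s=5,f=9) a[fast]=7≠a[slow]=6 write a[6]=7 → slow++,fast++
(s=6,f=10) a[fast]=7=a[slow] dup → fast++
(s=6,f=11) a[fast]=7=a[slow] dup → fast++
(s=6,f=12) a[fast]=8≠a[slow]=7 write a[7]=8 → slow++,fast++
(s=7,f=13) a[fast]=10≠a[slow]=8 write a[8]=10 → slow++,fast++
(s=8,f=14) a[fast]=10=a[slow] dup → fast++
(s=8,f=15) a[fast]=11≠a[slow]=10 write a[9]=11 → slow++,fast++
(s=9,f=16) a[fast]=12≠a[slow]=11 write a[10]=12 → slow++,fast++
(s=10,f=17) a[fast]=13≠a[slow]=12 write a[11]=13 → slow++,fast++

slow=11, fast=18, prefix=[2, 3, 4, 5, 6, 7, 8, 10, 11, 12, 13]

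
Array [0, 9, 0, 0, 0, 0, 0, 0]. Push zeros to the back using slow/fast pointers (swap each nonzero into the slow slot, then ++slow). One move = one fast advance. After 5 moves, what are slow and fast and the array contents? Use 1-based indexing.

slow=2, fast=6, a=[9, 0, 0, 0, 0, 0, 0, 0]

slow=1 fast=1: a[fast]=0, fast++
slow=1 fast=2: a[fast]=9≠0 swap→a[1]=9, slow++,fast++
slow=2 fast=3: a[fast]=0, fast++
slow=2 fast=4: a[fast]=0, fast++
slow=2 fast=5: a[fast]=0, fast++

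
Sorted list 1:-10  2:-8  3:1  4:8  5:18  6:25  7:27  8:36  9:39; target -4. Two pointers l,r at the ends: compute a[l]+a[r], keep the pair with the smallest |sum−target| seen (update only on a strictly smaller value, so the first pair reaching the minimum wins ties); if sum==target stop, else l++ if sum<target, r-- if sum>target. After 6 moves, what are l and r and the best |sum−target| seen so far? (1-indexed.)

l=1, r=3, best |Δ|=2

l=1 r=9: -10+39=29 d=33 *, r--
l=1 r=8: -10+36=26 d=30 *, r--
l=1 r=7: -10+27=17 d=21 *, r--
l=1 r=6: -10+25=15 d=19 *, r--
l=1 r=5: -10+18=8 d=12 *, r--
l=1 r=4: -10+8=-2 d=2 *, r--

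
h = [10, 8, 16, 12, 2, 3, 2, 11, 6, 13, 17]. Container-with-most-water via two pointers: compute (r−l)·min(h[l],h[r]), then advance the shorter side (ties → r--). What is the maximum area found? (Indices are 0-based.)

l=0 r=10: min(10,17)*10=100 best=100 *, l++
l=1 r=10: min(8,17)*9=72 best=100, l++
l=2 r=10: min(16,17)*8=128 best=128 *, l++
l=3 r=10: min(12,17)*7=84 best=128, l++
l=4 r=10: min(2,17)*6=12 best=128, l++
l=5 r=10: min(3,17)*5=15 best=128, l++
l=6 r=10: min(2,17)*4=8 best=128, l++
l=7 r=10: min(11,17)*3=33 best=128, l++
l=8 r=10: min(6,17)*2=12 best=128, l++
l=9 r=10: min(13,17)*1=13 best=128, l++

max area = 128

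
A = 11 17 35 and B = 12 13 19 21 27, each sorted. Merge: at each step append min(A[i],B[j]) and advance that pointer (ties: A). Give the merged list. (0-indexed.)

[11, 12, 13, 17, 19, 21, 27, 35]

i=0 j=0: A[i]=11<=B[j]=12 take 11, i++
i=1 j=0: A[i]=17>B[j]=12 take 12, j++
i=1 j=1: A[i]=17>B[j]=13 take 13, j++
i=1 j=2: A[i]=17<=B[j]=19 take 17, i++
i=2 j=2: A[i]=35>B[j]=19 take 19, j++
i=2 j=3: A[i]=35>B[j]=21 take 21, j++
i=2 j=4: A[i]=35>B[j]=27 take 27, j++
i=2 j=5: B done, take A[i]=35, i++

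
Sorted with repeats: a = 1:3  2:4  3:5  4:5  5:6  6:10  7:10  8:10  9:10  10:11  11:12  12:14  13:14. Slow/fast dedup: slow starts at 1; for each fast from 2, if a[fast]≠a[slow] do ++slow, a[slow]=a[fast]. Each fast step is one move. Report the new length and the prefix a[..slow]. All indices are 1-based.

length 8; prefix = [3, 4, 5, 6, 10, 11, 12, 14]

(s=1,f=2) a[fast]=4≠a[slow]=3 write a[2]=4 → slow++,fast++
(s=2,f=3) a[fast]=5≠a[slow]=4 write a[3]=5 → slow++,fast++
(s=3,f=4) a[fast]=5=a[slow] dup → fast++
(s=3,f=5) a[fast]=6≠a[slow]=5 write a[4]=6 → slow++,fast++
(s=4,f=6) a[fast]=10≠a[slow]=6 write a[5]=10 → slow++,fast++
(s=5,f=7) a[fast]=10=a[slow] dup → fast++
(s=5,f=8) a[fast]=10=a[slow] dup → fast++
(s=5,f=9) a[fast]=10=a[slow] dup → fast++
(s=5,f=10) a[fast]=11≠a[slow]=10 write a[6]=11 → slow++,fast++
(s=6,f=11) a[fast]=12≠a[slow]=11 write a[7]=12 → slow++,fast++
(s=7,f=12) a[fast]=14≠a[slow]=12 write a[8]=14 → slow++,fast++
(s=8,f=13) a[fast]=14=a[slow] dup → fast++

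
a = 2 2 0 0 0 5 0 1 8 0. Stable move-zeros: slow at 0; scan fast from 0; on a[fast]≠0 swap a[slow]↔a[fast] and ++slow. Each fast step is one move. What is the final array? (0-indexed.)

[2, 2, 5, 1, 8, 0, 0, 0, 0, 0]

slow=0 fast=0: a[fast]=2≠0 swap→a[0]=2, slow++,fast++
slow=1 fast=1: a[fast]=2≠0 swap→a[1]=2, slow++,fast++
slow=2 fast=2: a[fast]=0, fast++
slow=2 fast=3: a[fast]=0, fast++
slow=2 fast=4: a[fast]=0, fast++
slow=2 fast=5: a[fast]=5≠0 swap→a[2]=5, slow++,fast++
slow=3 fast=6: a[fast]=0, fast++
slow=3 fast=7: a[fast]=1≠0 swap→a[3]=1, slow++,fast++
slow=4 fast=8: a[fast]=8≠0 swap→a[4]=8, slow++,fast++
slow=5 fast=9: a[fast]=0, fast++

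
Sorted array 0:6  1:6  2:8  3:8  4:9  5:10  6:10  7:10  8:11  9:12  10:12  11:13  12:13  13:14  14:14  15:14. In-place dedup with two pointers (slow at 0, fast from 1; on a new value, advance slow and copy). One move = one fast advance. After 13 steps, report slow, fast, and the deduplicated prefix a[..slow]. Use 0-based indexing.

(s=0,f=1) a[fast]=6=a[slow] dup → fast++
(s=0,f=2) a[fast]=8≠a[slow]=6 write a[1]=8 → slow++,fast++
(s=1,f=3) a[fast]=8=a[slow] dup → fast++
(s=1,f=4) a[fast]=9≠a[slow]=8 write a[2]=9 → slow++,fast++
(s=2,f=5) a[fast]=10≠a[slow]=9 write a[3]=10 → slow++,fast++
(s=3,f=6) a[fast]=10=a[slow] dup → fast++
(s=3,f=7) a[fast]=10=a[slow] dup → fast++
(s=3,f=8) a[fast]=11≠a[slow]=10 write a[4]=11 → slow++,fast++
(s=4,f=9) a[fast]=12≠a[slow]=11 write a[5]=12 → slow++,fast++
(s=5,f=10) a[fast]=12=a[slow] dup → fast++
(s=5,f=11) a[fast]=13≠a[slow]=12 write a[6]=13 → slow++,fast++
(s=6,f=12) a[fast]=13=a[slow] dup → fast++
(s=6,f=13) a[fast]=14≠a[slow]=13 write a[7]=14 → slow++,fast++

slow=7, fast=14, prefix=[6, 8, 9, 10, 11, 12, 13, 14]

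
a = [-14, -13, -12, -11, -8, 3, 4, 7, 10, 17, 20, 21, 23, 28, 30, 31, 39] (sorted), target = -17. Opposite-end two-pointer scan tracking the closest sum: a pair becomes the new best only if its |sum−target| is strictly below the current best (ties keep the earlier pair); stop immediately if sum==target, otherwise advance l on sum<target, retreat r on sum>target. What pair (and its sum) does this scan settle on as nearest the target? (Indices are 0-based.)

l=0 r=16: -14+39=25 d=42 *, r--
l=0 r=15: -14+31=17 d=34 *, r--
l=0 r=14: -14+30=16 d=33 *, r--
l=0 r=13: -14+28=14 d=31 *, r--
l=0 r=12: -14+23=9 d=26 *, r--
l=0 r=11: -14+21=7 d=24 *, r--
l=0 r=10: -14+20=6 d=23 *, r--
l=0 r=9: -14+17=3 d=20 *, r--
l=0 r=8: -14+10=-4 d=13 *, r--
l=0 r=7: -14+7=-7 d=10 *, r--
l=0 r=6: -14+4=-10 d=7 *, r--
l=0 r=5: -14+3=-11 d=6 *, r--
l=0 r=4: -14+-8=-22 d=5 *, l++
l=1 r=4: -13+-8=-21 d=4 *, l++
l=2 r=4: -12+-8=-20 d=3 *, l++
l=3 r=4: -11+-8=-19 d=2 *, l++

pair (-11, -8) with sum -19 (|Δ|=2)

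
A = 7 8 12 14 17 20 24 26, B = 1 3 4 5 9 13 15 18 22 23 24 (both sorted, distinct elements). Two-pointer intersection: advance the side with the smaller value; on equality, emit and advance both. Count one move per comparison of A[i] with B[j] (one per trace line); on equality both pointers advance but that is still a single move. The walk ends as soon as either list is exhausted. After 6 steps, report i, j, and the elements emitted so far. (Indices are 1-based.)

[i=1,j=1] 7>1 → j++
[i=1,j=2] 7>3 → j++
[i=1,j=3] 7>4 → j++
[i=1,j=4] 7>5 → j++
[i=1,j=5] 7<9 → i++
[i=2,j=5] 8<9 → i++

i=3, j=5, emitted=[]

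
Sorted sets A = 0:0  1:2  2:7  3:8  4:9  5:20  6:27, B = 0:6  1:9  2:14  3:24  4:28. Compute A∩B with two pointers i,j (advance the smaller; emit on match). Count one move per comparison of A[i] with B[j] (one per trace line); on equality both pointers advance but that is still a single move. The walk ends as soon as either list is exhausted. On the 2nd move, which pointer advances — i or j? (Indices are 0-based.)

i

[i=0,j=0] 0<6 → i++
[i=1,j=0] 2<6 → i++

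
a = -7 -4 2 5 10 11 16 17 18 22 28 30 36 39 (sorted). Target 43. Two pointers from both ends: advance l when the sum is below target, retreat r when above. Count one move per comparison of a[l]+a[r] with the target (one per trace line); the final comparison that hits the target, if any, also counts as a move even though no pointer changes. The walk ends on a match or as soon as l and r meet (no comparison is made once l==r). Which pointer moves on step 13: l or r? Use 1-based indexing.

l

[1,14] -7+39=32 <43 → l++
[2,14] -4+39=35 <43 → l++
[3,14] 2+39=41 <43 → l++
[4,14] 5+39=44 >43 → r--
[4,13] 5+36=41 <43 → l++
[5,13] 10+36=46 >43 → r--
[5,12] 10+30=40 <43 → l++
[6,12] 11+30=41 <43 → l++
[7,12] 16+30=46 >43 → r--
[7,11] 16+28=44 >43 → r--
[7,10] 16+22=38 <43 → l++
[8,10] 17+22=39 <43 → l++
[9,10] 18+22=40 <43 → l++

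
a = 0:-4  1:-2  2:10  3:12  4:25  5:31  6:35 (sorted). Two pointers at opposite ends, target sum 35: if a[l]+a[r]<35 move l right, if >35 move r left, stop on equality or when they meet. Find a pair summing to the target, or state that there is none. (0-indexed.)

[0,6] -4+35=31 <35 → l++
[1,6] -2+35=33 <35 → l++
[2,6] 10+35=45 >35 → r--
[2,5] 10+31=41 >35 → r--
[2,4] 10+25=35 → found

(10, 25)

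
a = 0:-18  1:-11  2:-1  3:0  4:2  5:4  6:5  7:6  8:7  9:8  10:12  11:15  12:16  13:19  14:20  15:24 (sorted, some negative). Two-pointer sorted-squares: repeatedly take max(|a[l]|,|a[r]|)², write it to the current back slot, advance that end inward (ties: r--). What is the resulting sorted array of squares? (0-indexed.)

[0, 1, 4, 16, 25, 36, 49, 64, 121, 144, 225, 256, 324, 361, 400, 576]

l=0 r=15: |-18|<=|24| out[15]=576, r--
l=0 r=14: |-18|<=|20| out[14]=400, r--
l=0 r=13: |-18|<=|19| out[13]=361, r--
l=0 r=12: |-18|>|16| out[12]=324, l++
l=1 r=12: |-11|<=|16| out[11]=256, r--
l=1 r=11: |-11|<=|15| out[10]=225, r--
l=1 r=10: |-11|<=|12| out[9]=144, r--
l=1 r=9: |-11|>|8| out[8]=121, l++
l=2 r=9: |-1|<=|8| out[7]=64, r--
l=2 r=8: |-1|<=|7| out[6]=49, r--
l=2 r=7: |-1|<=|6| out[5]=36, r--
l=2 r=6: |-1|<=|5| out[4]=25, r--
l=2 r=5: |-1|<=|4| out[3]=16, r--
l=2 r=4: |-1|<=|2| out[2]=4, r--
l=2 r=3: |-1|>|0| out[1]=1, l++
l=3 r=3: |0|<=|0| out[0]=0, r--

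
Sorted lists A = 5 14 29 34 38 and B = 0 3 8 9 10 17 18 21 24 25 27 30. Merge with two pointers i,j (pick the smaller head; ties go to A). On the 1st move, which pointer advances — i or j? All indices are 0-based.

j

i=0 j=0: A[i]=5>B[j]=0 take 0, j++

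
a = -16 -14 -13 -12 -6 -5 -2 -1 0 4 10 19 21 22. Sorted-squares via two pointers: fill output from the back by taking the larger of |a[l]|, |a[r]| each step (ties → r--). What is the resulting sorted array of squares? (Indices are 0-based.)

[0,13] |-16|<=|22| out[13]=484 → r--
[0,12] |-16|<=|21| out[12]=441 → r--
[0,11] |-16|<=|19| out[11]=361 → r--
[0,10] |-16|>|10| out[10]=256 → l++
[1,10] |-14|>|10| out[9]=196 → l++
[2,10] |-13|>|10| out[8]=169 → l++
[3,10] |-12|>|10| out[7]=144 → l++
[4,10] |-6|<=|10| out[6]=100 → r--
[4,9] |-6|>|4| out[5]=36 → l++
[5,9] |-5|>|4| out[4]=25 → l++
[6,9] |-2|<=|4| out[3]=16 → r--
[6,8] |-2|>|0| out[2]=4 → l++
[7,8] |-1|>|0| out[1]=1 → l++
[8,8] |0|<=|0| out[0]=0 → r--

[0, 1, 4, 16, 25, 36, 100, 144, 169, 196, 256, 361, 441, 484]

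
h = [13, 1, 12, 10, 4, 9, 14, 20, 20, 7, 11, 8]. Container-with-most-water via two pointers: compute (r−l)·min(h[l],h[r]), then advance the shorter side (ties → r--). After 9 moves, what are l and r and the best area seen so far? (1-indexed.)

l=7, r=9, best area=110

[1,12] min(13,8)*11=88 best=88 * → r--
[1,11] min(13,11)*10=110 best=110 * → r--
[1,10] min(13,7)*9=63 best=110 → r--
[1,9] min(13,20)*8=104 best=110 → l++
[2,9] min(1,20)*7=7 best=110 → l++
[3,9] min(12,20)*6=72 best=110 → l++
[4,9] min(10,20)*5=50 best=110 → l++
[5,9] min(4,20)*4=16 best=110 → l++
[6,9] min(9,20)*3=27 best=110 → l++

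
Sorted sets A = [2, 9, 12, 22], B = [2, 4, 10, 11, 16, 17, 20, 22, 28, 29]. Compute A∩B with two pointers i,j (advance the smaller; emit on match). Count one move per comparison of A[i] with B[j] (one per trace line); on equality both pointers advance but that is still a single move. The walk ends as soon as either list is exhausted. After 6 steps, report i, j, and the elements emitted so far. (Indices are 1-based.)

i=4, j=5, emitted=[2]

[i=1,j=1] 2==2 emit → i++,j++
[i=2,j=2] 9>4 → j++
[i=2,j=3] 9<10 → i++
[i=3,j=3] 12>10 → j++
[i=3,j=4] 12>11 → j++
[i=3,j=5] 12<16 → i++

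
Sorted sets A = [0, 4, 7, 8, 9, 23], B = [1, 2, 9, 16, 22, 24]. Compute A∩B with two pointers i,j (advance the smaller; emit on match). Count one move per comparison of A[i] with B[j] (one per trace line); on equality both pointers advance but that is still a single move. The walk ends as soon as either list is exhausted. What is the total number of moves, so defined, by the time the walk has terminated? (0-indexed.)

10 moves

[i=0,j=0] 0<1 → i++
[i=1,j=0] 4>1 → j++
[i=1,j=1] 4>2 → j++
[i=1,j=2] 4<9 → i++
[i=2,j=2] 7<9 → i++
[i=3,j=2] 8<9 → i++
[i=4,j=2] 9==9 emit → i++,j++
[i=5,j=3] 23>16 → j++
[i=5,j=4] 23>22 → j++
[i=5,j=5] 23<24 → i++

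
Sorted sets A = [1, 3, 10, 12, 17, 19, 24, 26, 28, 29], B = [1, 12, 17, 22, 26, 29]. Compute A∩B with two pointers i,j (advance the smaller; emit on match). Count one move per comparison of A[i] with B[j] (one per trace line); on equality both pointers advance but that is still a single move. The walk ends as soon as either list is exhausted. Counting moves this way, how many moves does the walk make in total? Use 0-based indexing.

[i=0,j=0] 1==1 emit → i++,j++
[i=1,j=1] 3<12 → i++
[i=2,j=1] 10<12 → i++
[i=3,j=1] 12==12 emit → i++,j++
[i=4,j=2] 17==17 emit → i++,j++
[i=5,j=3] 19<22 → i++
[i=6,j=3] 24>22 → j++
[i=6,j=4] 24<26 → i++
[i=7,j=4] 26==26 emit → i++,j++
[i=8,j=5] 28<29 → i++
[i=9,j=5] 29==29 emit → i++,j++

11 moves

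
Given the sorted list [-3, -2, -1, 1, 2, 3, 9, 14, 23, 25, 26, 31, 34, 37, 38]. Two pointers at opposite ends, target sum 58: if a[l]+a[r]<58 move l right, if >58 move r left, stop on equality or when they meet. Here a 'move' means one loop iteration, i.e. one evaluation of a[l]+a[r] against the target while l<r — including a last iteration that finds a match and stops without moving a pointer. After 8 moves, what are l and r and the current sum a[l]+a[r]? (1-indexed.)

l=9, r=15, sum=61

l=1 r=15: -3+38=35 <58, l++
l=2 r=15: -2+38=36 <58, l++
l=3 r=15: -1+38=37 <58, l++
l=4 r=15: 1+38=39 <58, l++
l=5 r=15: 2+38=40 <58, l++
l=6 r=15: 3+38=41 <58, l++
l=7 r=15: 9+38=47 <58, l++
l=8 r=15: 14+38=52 <58, l++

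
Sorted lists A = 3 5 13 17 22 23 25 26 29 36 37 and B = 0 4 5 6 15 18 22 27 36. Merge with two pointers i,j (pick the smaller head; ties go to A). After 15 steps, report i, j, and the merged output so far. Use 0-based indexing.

i=0 j=0: A[i]=3>B[j]=0 take 0, j++
i=0 j=1: A[i]=3<=B[j]=4 take 3, i++
i=1 j=1: A[i]=5>B[j]=4 take 4, j++
i=1 j=2: A[i]=5<=B[j]=5 take 5, i++
i=2 j=2: A[i]=13>B[j]=5 take 5, j++
i=2 j=3: A[i]=13>B[j]=6 take 6, j++
i=2 j=4: A[i]=13<=B[j]=15 take 13, i++
i=3 j=4: A[i]=17>B[j]=15 take 15, j++
i=3 j=5: A[i]=17<=B[j]=18 take 17, i++
i=4 j=5: A[i]=22>B[j]=18 take 18, j++
i=4 j=6: A[i]=22<=B[j]=22 take 22, i++
i=5 j=6: A[i]=23>B[j]=22 take 22, j++
i=5 j=7: A[i]=23<=B[j]=27 take 23, i++
i=6 j=7: A[i]=25<=B[j]=27 take 25, i++
i=7 j=7: A[i]=26<=B[j]=27 take 26, i++

i=8, j=7, merged so far=[0, 3, 4, 5, 5, 6, 13, 15, 17, 18, 22, 22, 23, 25, 26]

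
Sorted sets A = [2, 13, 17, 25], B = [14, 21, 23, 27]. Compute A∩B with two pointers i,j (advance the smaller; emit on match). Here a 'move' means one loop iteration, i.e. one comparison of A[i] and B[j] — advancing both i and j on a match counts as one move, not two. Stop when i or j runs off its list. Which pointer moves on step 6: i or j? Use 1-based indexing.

i=1 j=1: 2<14, i++
i=2 j=1: 13<14, i++
i=3 j=1: 17>14, j++
i=3 j=2: 17<21, i++
i=4 j=2: 25>21, j++
i=4 j=3: 25>23, j++

j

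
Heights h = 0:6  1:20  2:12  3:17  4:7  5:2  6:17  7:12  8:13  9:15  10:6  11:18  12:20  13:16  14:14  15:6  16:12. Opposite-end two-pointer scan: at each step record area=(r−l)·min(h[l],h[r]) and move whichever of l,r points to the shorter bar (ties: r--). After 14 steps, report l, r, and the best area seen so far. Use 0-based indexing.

l=1, r=3, best area=220

[0,16] min(6,12)*16=96 best=96 * → l++
[1,16] min(20,12)*15=180 best=180 * → r--
[1,15] min(20,6)*14=84 best=180 → r--
[1,14] min(20,14)*13=182 best=182 * → r--
[1,13] min(20,16)*12=192 best=192 * → r--
[1,12] min(20,20)*11=220 best=220 * → r--
[1,11] min(20,18)*10=180 best=220 → r--
[1,10] min(20,6)*9=54 best=220 → r--
[1,9] min(20,15)*8=120 best=220 → r--
[1,8] min(20,13)*7=91 best=220 → r--
[1,7] min(20,12)*6=72 best=220 → r--
[1,6] min(20,17)*5=85 best=220 → r--
[1,5] min(20,2)*4=8 best=220 → r--
[1,4] min(20,7)*3=21 best=220 → r--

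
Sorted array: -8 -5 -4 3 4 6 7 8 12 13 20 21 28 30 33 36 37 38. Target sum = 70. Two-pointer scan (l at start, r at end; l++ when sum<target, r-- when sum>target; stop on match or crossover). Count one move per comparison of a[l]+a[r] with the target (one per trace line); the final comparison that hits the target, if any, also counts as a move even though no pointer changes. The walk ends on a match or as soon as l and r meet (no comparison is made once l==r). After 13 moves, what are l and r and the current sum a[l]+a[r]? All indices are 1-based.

l=14, r=18, sum=68

l=1 r=18: -8+38=30 <70, l++
l=2 r=18: -5+38=33 <70, l++
l=3 r=18: -4+38=34 <70, l++
l=4 r=18: 3+38=41 <70, l++
l=5 r=18: 4+38=42 <70, l++
l=6 r=18: 6+38=44 <70, l++
l=7 r=18: 7+38=45 <70, l++
l=8 r=18: 8+38=46 <70, l++
l=9 r=18: 12+38=50 <70, l++
l=10 r=18: 13+38=51 <70, l++
l=11 r=18: 20+38=58 <70, l++
l=12 r=18: 21+38=59 <70, l++
l=13 r=18: 28+38=66 <70, l++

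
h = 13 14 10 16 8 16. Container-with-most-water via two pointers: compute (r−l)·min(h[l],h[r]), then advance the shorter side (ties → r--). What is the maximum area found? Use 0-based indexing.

max area = 65

l=0 r=5: min(13,16)*5=65 best=65 *, l++
l=1 r=5: min(14,16)*4=56 best=65, l++
l=2 r=5: min(10,16)*3=30 best=65, l++
l=3 r=5: min(16,16)*2=32 best=65, r--
l=3 r=4: min(16,8)*1=8 best=65, r--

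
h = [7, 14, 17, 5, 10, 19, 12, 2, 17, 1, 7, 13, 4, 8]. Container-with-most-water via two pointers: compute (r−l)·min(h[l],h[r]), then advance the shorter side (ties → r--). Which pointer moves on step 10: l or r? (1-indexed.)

[1,14] min(7,8)*13=91 best=91 * → l++
[2,14] min(14,8)*12=96 best=96 * → r--
[2,13] min(14,4)*11=44 best=96 → r--
[2,12] min(14,13)*10=130 best=130 * → r--
[2,11] min(14,7)*9=63 best=130 → r--
[2,10] min(14,1)*8=8 best=130 → r--
[2,9] min(14,17)*7=98 best=130 → l++
[3,9] min(17,17)*6=102 best=130 → r--
[3,8] min(17,2)*5=10 best=130 → r--
[3,7] min(17,12)*4=48 best=130 → r--

r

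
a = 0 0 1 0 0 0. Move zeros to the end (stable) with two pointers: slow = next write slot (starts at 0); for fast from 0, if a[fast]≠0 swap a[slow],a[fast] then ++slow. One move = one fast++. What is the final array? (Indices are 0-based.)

slow=0 fast=0: a[fast]=0, fast++
slow=0 fast=1: a[fast]=0, fast++
slow=0 fast=2: a[fast]=1≠0 swap→a[0]=1, slow++,fast++
slow=1 fast=3: a[fast]=0, fast++
slow=1 fast=4: a[fast]=0, fast++
slow=1 fast=5: a[fast]=0, fast++

[1, 0, 0, 0, 0, 0]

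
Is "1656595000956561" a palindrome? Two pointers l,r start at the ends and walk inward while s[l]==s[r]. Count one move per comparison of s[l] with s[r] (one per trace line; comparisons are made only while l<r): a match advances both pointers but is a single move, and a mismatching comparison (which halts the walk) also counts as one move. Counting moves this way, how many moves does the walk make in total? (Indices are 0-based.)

l=0 r=15: '1'=='1', l++,r--
l=1 r=14: '6'=='6', l++,r--
l=2 r=13: '5'=='5', l++,r--
l=3 r=12: '6'=='6', l++,r--
l=4 r=11: '5'=='5', l++,r--
l=5 r=10: '9'=='9', l++,r--
l=6 r=9: '5'!='0', stop

7 moves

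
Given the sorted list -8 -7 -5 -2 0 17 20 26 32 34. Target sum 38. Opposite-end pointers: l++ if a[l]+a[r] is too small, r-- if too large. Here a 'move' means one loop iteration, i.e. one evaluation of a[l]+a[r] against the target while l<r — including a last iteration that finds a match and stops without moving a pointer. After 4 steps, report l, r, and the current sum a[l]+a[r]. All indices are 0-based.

l=4, r=9, sum=34

[0,9] -8+34=26 <38 → l++
[1,9] -7+34=27 <38 → l++
[2,9] -5+34=29 <38 → l++
[3,9] -2+34=32 <38 → l++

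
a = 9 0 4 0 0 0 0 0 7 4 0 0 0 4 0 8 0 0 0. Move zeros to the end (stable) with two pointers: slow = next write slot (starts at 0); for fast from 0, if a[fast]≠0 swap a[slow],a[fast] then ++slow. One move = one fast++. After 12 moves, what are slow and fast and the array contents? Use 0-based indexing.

(s=0,f=0) a[fast]=9≠0 swap→a[0]=9 → slow++,fast++
(s=1,f=1) a[fast]=0 → fast++
(s=1,f=2) a[fast]=4≠0 swap→a[1]=4 → slow++,fast++
(s=2,f=3) a[fast]=0 → fast++
(s=2,f=4) a[fast]=0 → fast++
(s=2,f=5) a[fast]=0 → fast++
(s=2,f=6) a[fast]=0 → fast++
(s=2,f=7) a[fast]=0 → fast++
(s=2,f=8) a[fast]=7≠0 swap→a[2]=7 → slow++,fast++
(s=3,f=9) a[fast]=4≠0 swap→a[3]=4 → slow++,fast++
(s=4,f=10) a[fast]=0 → fast++
(s=4,f=11) a[fast]=0 → fast++

slow=4, fast=12, a=[9, 4, 7, 4, 0, 0, 0, 0, 0, 0, 0, 0, 0, 4, 0, 8, 0, 0, 0]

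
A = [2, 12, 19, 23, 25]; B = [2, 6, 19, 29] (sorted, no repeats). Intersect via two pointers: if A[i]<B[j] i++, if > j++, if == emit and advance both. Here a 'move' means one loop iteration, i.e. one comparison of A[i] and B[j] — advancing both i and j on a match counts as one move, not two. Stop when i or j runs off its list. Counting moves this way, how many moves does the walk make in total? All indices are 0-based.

i=0 j=0: 2==2 emit, i++,j++
i=1 j=1: 12>6, j++
i=1 j=2: 12<19, i++
i=2 j=2: 19==19 emit, i++,j++
i=3 j=3: 23<29, i++
i=4 j=3: 25<29, i++

6 moves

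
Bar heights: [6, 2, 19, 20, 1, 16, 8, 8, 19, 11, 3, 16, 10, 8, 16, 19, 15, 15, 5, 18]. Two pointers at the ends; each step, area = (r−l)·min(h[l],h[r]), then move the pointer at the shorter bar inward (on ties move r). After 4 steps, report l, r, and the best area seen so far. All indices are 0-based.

l=2, r=17, best area=306

l=0 r=19: min(6,18)*19=114 best=114 *, l++
l=1 r=19: min(2,18)*18=36 best=114, l++
l=2 r=19: min(19,18)*17=306 best=306 *, r--
l=2 r=18: min(19,5)*16=80 best=306, r--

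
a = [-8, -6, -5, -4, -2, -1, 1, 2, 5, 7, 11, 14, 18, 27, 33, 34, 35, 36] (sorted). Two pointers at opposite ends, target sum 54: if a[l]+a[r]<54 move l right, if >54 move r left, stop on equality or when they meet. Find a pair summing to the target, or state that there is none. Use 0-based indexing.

(18, 36)

[0,17] -8+36=28 <54 → l++
[1,17] -6+36=30 <54 → l++
[2,17] -5+36=31 <54 → l++
[3,17] -4+36=32 <54 → l++
[4,17] -2+36=34 <54 → l++
[5,17] -1+36=35 <54 → l++
[6,17] 1+36=37 <54 → l++
[7,17] 2+36=38 <54 → l++
[8,17] 5+36=41 <54 → l++
[9,17] 7+36=43 <54 → l++
[10,17] 11+36=47 <54 → l++
[11,17] 14+36=50 <54 → l++
[12,17] 18+36=54 → found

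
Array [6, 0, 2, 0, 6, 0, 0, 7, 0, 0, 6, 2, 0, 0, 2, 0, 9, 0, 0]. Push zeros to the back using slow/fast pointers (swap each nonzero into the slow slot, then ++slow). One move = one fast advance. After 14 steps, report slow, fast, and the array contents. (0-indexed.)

slow=0 fast=0: a[fast]=6≠0 swap→a[0]=6, slow++,fast++
slow=1 fast=1: a[fast]=0, fast++
slow=1 fast=2: a[fast]=2≠0 swap→a[1]=2, slow++,fast++
slow=2 fast=3: a[fast]=0, fast++
slow=2 fast=4: a[fast]=6≠0 swap→a[2]=6, slow++,fast++
slow=3 fast=5: a[fast]=0, fast++
slow=3 fast=6: a[fast]=0, fast++
slow=3 fast=7: a[fast]=7≠0 swap→a[3]=7, slow++,fast++
slow=4 fast=8: a[fast]=0, fast++
slow=4 fast=9: a[fast]=0, fast++
slow=4 fast=10: a[fast]=6≠0 swap→a[4]=6, slow++,fast++
slow=5 fast=11: a[fast]=2≠0 swap→a[5]=2, slow++,fast++
slow=6 fast=12: a[fast]=0, fast++
slow=6 fast=13: a[fast]=0, fast++

slow=6, fast=14, a=[6, 2, 6, 7, 6, 2, 0, 0, 0, 0, 0, 0, 0, 0, 2, 0, 9, 0, 0]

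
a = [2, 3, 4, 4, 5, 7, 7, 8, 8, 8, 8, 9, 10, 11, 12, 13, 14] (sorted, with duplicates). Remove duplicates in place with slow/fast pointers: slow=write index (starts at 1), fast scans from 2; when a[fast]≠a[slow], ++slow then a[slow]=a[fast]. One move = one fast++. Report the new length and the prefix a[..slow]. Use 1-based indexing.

length 12; prefix = [2, 3, 4, 5, 7, 8, 9, 10, 11, 12, 13, 14]

slow=1 fast=2: a[fast]=3≠a[slow]=2 write a[2]=3, slow++,fast++
slow=2 fast=3: a[fast]=4≠a[slow]=3 write a[3]=4, slow++,fast++
slow=3 fast=4: a[fast]=4=a[slow] dup, fast++
slow=3 fast=5: a[fast]=5≠a[slow]=4 write a[4]=5, slow++,fast++
slow=4 fast=6: a[fast]=7≠a[slow]=5 write a[5]=7, slow++,fast++
slow=5 fast=7: a[fast]=7=a[slow] dup, fast++
slow=5 fast=8: a[fast]=8≠a[slow]=7 write a[6]=8, slow++,fast++
slow=6 fast=9: a[fast]=8=a[slow] dup, fast++
slow=6 fast=10: a[fast]=8=a[slow] dup, fast++
slow=6 fast=11: a[fast]=8=a[slow] dup, fast++
slow=6 fast=12: a[fast]=9≠a[slow]=8 write a[7]=9, slow++,fast++
slow=7 fast=13: a[fast]=10≠a[slow]=9 write a[8]=10, slow++,fast++
slow=8 fast=14: a[fast]=11≠a[slow]=10 write a[9]=11, slow++,fast++
slow=9 fast=15: a[fast]=12≠a[slow]=11 write a[10]=12, slow++,fast++
slow=10 fast=16: a[fast]=13≠a[slow]=12 write a[11]=13, slow++,fast++
slow=11 fast=17: a[fast]=14≠a[slow]=13 write a[12]=14, slow++,fast++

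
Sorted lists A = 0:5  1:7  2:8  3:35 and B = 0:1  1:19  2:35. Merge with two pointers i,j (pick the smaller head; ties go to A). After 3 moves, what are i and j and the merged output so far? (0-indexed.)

i=0 j=0: A[i]=5>B[j]=1 take 1, j++
i=0 j=1: A[i]=5<=B[j]=19 take 5, i++
i=1 j=1: A[i]=7<=B[j]=19 take 7, i++

i=2, j=1, merged so far=[1, 5, 7]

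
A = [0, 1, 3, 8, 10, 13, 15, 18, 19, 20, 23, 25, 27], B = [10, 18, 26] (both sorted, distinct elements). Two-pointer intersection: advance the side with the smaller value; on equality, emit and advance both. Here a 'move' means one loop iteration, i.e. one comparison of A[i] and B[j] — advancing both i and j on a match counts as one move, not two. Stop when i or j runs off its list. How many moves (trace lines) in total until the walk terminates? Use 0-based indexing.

[i=0,j=0] 0<10 → i++
[i=1,j=0] 1<10 → i++
[i=2,j=0] 3<10 → i++
[i=3,j=0] 8<10 → i++
[i=4,j=0] 10==10 emit → i++,j++
[i=5,j=1] 13<18 → i++
[i=6,j=1] 15<18 → i++
[i=7,j=1] 18==18 emit → i++,j++
[i=8,j=2] 19<26 → i++
[i=9,j=2] 20<26 → i++
[i=10,j=2] 23<26 → i++
[i=11,j=2] 25<26 → i++
[i=12,j=2] 27>26 → j++

13 moves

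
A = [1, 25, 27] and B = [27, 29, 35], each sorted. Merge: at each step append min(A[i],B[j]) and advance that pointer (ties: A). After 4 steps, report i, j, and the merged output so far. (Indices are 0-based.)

i=0 j=0: A[i]=1<=B[j]=27 take 1, i++
i=1 j=0: A[i]=25<=B[j]=27 take 25, i++
i=2 j=0: A[i]=27<=B[j]=27 take 27, i++
i=3 j=0: A done, take B[j]=27, j++

i=3, j=1, merged so far=[1, 25, 27, 27]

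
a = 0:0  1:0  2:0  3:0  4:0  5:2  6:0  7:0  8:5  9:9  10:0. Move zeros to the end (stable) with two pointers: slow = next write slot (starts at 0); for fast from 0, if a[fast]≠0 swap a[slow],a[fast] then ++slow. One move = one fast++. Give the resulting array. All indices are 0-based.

(s=0,f=0) a[fast]=0 → fast++
(s=0,f=1) a[fast]=0 → fast++
(s=0,f=2) a[fast]=0 → fast++
(s=0,f=3) a[fast]=0 → fast++
(s=0,f=4) a[fast]=0 → fast++
(s=0,f=5) a[fast]=2≠0 swap→a[0]=2 → slow++,fast++
(s=1,f=6) a[fast]=0 → fast++
(s=1,f=7) a[fast]=0 → fast++
(s=1,f=8) a[fast]=5≠0 swap→a[1]=5 → slow++,fast++
(s=2,f=9) a[fast]=9≠0 swap→a[2]=9 → slow++,fast++
(s=3,f=10) a[fast]=0 → fast++

[2, 5, 9, 0, 0, 0, 0, 0, 0, 0, 0]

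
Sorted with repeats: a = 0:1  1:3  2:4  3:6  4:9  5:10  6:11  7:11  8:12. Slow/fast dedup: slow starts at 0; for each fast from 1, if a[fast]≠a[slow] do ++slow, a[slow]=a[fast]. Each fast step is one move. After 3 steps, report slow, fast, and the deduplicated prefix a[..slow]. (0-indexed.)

(s=0,f=1) a[fast]=3≠a[slow]=1 write a[1]=3 → slow++,fast++
(s=1,f=2) a[fast]=4≠a[slow]=3 write a[2]=4 → slow++,fast++
(s=2,f=3) a[fast]=6≠a[slow]=4 write a[3]=6 → slow++,fast++

slow=3, fast=4, prefix=[1, 3, 4, 6]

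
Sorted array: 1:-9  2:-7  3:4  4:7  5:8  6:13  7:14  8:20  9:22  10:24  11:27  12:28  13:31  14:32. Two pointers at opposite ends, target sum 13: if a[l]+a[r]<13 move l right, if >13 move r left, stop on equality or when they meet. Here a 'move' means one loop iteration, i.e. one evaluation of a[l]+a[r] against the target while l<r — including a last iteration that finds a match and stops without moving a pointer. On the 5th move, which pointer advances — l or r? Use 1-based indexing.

r

l=1 r=14: -9+32=23 >13, r--
l=1 r=13: -9+31=22 >13, r--
l=1 r=12: -9+28=19 >13, r--
l=1 r=11: -9+27=18 >13, r--
l=1 r=10: -9+24=15 >13, r--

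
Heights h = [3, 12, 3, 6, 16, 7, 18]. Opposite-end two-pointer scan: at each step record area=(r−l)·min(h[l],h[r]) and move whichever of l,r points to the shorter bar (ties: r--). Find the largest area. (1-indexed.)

[1,7] min(3,18)*6=18 best=18 * → l++
[2,7] min(12,18)*5=60 best=60 * → l++
[3,7] min(3,18)*4=12 best=60 → l++
[4,7] min(6,18)*3=18 best=60 → l++
[5,7] min(16,18)*2=32 best=60 → l++
[6,7] min(7,18)*1=7 best=60 → l++

max area = 60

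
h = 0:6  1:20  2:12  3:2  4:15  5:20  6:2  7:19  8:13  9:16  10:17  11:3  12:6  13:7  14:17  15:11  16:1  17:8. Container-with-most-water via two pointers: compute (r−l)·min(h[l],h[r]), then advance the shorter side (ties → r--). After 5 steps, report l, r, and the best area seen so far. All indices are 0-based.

l=1, r=13, best area=221

[0,17] min(6,8)*17=102 best=102 * → l++
[1,17] min(20,8)*16=128 best=128 * → r--
[1,16] min(20,1)*15=15 best=128 → r--
[1,15] min(20,11)*14=154 best=154 * → r--
[1,14] min(20,17)*13=221 best=221 * → r--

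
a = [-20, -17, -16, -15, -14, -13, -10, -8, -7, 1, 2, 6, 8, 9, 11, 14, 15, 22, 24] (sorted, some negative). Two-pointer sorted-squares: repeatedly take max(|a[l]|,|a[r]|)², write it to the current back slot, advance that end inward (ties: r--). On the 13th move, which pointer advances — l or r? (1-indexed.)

[1,19] |-20|<=|24| out[19]=576 → r--
[1,18] |-20|<=|22| out[18]=484 → r--
[1,17] |-20|>|15| out[17]=400 → l++
[2,17] |-17|>|15| out[16]=289 → l++
[3,17] |-16|>|15| out[15]=256 → l++
[4,17] |-15|<=|15| out[14]=225 → r--
[4,16] |-15|>|14| out[13]=225 → l++
[5,16] |-14|<=|14| out[12]=196 → r--
[5,15] |-14|>|11| out[11]=196 → l++
[6,15] |-13|>|11| out[10]=169 → l++
[7,15] |-10|<=|11| out[9]=121 → r--
[7,14] |-10|>|9| out[8]=100 → l++
[8,14] |-8|<=|9| out[7]=81 → r--

r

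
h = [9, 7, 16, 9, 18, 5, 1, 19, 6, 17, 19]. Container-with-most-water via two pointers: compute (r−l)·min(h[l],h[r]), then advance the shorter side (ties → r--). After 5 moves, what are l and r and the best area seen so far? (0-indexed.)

[0,10] min(9,19)*10=90 best=90 * → l++
[1,10] min(7,19)*9=63 best=90 → l++
[2,10] min(16,19)*8=128 best=128 * → l++
[3,10] min(9,19)*7=63 best=128 → l++
[4,10] min(18,19)*6=108 best=128 → l++

l=5, r=10, best area=128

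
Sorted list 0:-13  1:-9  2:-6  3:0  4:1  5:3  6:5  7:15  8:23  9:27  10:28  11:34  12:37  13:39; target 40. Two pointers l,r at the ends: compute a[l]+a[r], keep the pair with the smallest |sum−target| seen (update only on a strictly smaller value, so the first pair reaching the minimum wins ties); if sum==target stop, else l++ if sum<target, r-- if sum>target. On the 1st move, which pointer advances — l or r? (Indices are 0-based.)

l

[0,13] -13+39=26 d=14 * → l++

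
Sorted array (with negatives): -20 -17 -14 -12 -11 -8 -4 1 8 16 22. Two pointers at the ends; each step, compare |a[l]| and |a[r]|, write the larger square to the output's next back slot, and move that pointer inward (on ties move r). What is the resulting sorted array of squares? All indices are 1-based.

[1, 16, 64, 64, 121, 144, 196, 256, 289, 400, 484]

[1,11] |-20|<=|22| out[11]=484 → r--
[1,10] |-20|>|16| out[10]=400 → l++
[2,10] |-17|>|16| out[9]=289 → l++
[3,10] |-14|<=|16| out[8]=256 → r--
[3,9] |-14|>|8| out[7]=196 → l++
[4,9] |-12|>|8| out[6]=144 → l++
[5,9] |-11|>|8| out[5]=121 → l++
[6,9] |-8|<=|8| out[4]=64 → r--
[6,8] |-8|>|1| out[3]=64 → l++
[7,8] |-4|>|1| out[2]=16 → l++
[8,8] |1|<=|1| out[1]=1 → r--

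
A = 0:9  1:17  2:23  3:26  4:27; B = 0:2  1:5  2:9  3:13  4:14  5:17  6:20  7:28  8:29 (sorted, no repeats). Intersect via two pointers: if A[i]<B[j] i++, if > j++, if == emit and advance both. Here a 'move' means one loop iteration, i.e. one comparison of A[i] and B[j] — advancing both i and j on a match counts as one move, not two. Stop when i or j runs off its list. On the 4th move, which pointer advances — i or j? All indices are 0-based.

i=0 j=0: 9>2, j++
i=0 j=1: 9>5, j++
i=0 j=2: 9==9 emit, i++,j++
i=1 j=3: 17>13, j++

j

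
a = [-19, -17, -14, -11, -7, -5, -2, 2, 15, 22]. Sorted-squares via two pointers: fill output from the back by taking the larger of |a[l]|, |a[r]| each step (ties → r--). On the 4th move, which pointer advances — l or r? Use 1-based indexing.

r

[1,10] |-19|<=|22| out[10]=484 → r--
[1,9] |-19|>|15| out[9]=361 → l++
[2,9] |-17|>|15| out[8]=289 → l++
[3,9] |-14|<=|15| out[7]=225 → r--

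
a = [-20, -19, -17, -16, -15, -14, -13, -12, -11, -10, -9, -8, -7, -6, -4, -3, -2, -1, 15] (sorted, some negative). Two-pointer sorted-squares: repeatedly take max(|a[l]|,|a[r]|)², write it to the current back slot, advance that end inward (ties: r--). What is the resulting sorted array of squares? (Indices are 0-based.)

l=0 r=18: |-20|>|15| out[18]=400, l++
l=1 r=18: |-19|>|15| out[17]=361, l++
l=2 r=18: |-17|>|15| out[16]=289, l++
l=3 r=18: |-16|>|15| out[15]=256, l++
l=4 r=18: |-15|<=|15| out[14]=225, r--
l=4 r=17: |-15|>|-1| out[13]=225, l++
l=5 r=17: |-14|>|-1| out[12]=196, l++
l=6 r=17: |-13|>|-1| out[11]=169, l++
l=7 r=17: |-12|>|-1| out[10]=144, l++
l=8 r=17: |-11|>|-1| out[9]=121, l++
l=9 r=17: |-10|>|-1| out[8]=100, l++
l=10 r=17: |-9|>|-1| out[7]=81, l++
l=11 r=17: |-8|>|-1| out[6]=64, l++
l=12 r=17: |-7|>|-1| out[5]=49, l++
l=13 r=17: |-6|>|-1| out[4]=36, l++
l=14 r=17: |-4|>|-1| out[3]=16, l++
l=15 r=17: |-3|>|-1| out[2]=9, l++
l=16 r=17: |-2|>|-1| out[1]=4, l++
l=17 r=17: |-1|<=|-1| out[0]=1, r--

[1, 4, 9, 16, 36, 49, 64, 81, 100, 121, 144, 169, 196, 225, 225, 256, 289, 361, 400]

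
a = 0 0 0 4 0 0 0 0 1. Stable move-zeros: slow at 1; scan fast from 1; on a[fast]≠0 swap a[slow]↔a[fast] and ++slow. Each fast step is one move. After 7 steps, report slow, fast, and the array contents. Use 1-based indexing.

slow=2, fast=8, a=[4, 0, 0, 0, 0, 0, 0, 0, 1]

(s=1,f=1) a[fast]=0 → fast++
(s=1,f=2) a[fast]=0 → fast++
(s=1,f=3) a[fast]=0 → fast++
(s=1,f=4) a[fast]=4≠0 swap→a[1]=4 → slow++,fast++
(s=2,f=5) a[fast]=0 → fast++
(s=2,f=6) a[fast]=0 → fast++
(s=2,f=7) a[fast]=0 → fast++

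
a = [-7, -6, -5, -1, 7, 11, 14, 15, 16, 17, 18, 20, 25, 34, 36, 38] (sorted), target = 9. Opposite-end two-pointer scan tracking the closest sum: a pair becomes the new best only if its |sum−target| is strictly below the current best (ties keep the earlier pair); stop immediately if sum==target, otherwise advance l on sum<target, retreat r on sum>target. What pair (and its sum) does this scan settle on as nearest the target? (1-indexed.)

pair (-7, 16) with sum 9 (|Δ|=0)

l=1 r=16: -7+38=31 d=22 *, r--
l=1 r=15: -7+36=29 d=20 *, r--
l=1 r=14: -7+34=27 d=18 *, r--
l=1 r=13: -7+25=18 d=9 *, r--
l=1 r=12: -7+20=13 d=4 *, r--
l=1 r=11: -7+18=11 d=2 *, r--
l=1 r=10: -7+17=10 d=1 *, r--
l=1 r=9: -7+16=9 d=0 *, stop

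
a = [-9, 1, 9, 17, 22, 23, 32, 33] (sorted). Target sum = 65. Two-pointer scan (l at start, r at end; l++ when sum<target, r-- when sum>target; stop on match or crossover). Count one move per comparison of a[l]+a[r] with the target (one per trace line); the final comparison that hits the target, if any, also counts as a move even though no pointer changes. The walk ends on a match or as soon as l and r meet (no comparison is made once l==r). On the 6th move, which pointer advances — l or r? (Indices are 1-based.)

l=1 r=8: -9+33=24 <65, l++
l=2 r=8: 1+33=34 <65, l++
l=3 r=8: 9+33=42 <65, l++
l=4 r=8: 17+33=50 <65, l++
l=5 r=8: 22+33=55 <65, l++
l=6 r=8: 23+33=56 <65, l++

l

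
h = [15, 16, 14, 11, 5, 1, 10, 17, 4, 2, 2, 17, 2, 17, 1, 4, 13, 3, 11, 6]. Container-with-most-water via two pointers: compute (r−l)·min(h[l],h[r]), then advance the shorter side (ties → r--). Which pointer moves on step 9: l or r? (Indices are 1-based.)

l

[1,20] min(15,6)*19=114 best=114 * → r--
[1,19] min(15,11)*18=198 best=198 * → r--
[1,18] min(15,3)*17=51 best=198 → r--
[1,17] min(15,13)*16=208 best=208 * → r--
[1,16] min(15,4)*15=60 best=208 → r--
[1,15] min(15,1)*14=14 best=208 → r--
[1,14] min(15,17)*13=195 best=208 → l++
[2,14] min(16,17)*12=192 best=208 → l++
[3,14] min(14,17)*11=154 best=208 → l++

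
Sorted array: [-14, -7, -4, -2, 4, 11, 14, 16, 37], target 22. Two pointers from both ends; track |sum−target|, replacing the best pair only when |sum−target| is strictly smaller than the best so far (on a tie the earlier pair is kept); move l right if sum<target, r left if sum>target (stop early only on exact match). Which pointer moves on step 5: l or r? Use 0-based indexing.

l

[0,8] -14+37=23 d=1 * → r--
[0,7] -14+16=2 d=20 → l++
[1,7] -7+16=9 d=13 → l++
[2,7] -4+16=12 d=10 → l++
[3,7] -2+16=14 d=8 → l++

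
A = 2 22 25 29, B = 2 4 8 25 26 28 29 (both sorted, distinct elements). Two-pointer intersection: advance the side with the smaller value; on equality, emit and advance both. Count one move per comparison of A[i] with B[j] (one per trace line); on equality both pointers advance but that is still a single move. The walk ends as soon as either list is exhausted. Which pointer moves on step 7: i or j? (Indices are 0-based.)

j

i=0 j=0: 2==2 emit, i++,j++
i=1 j=1: 22>4, j++
i=1 j=2: 22>8, j++
i=1 j=3: 22<25, i++
i=2 j=3: 25==25 emit, i++,j++
i=3 j=4: 29>26, j++
i=3 j=5: 29>28, j++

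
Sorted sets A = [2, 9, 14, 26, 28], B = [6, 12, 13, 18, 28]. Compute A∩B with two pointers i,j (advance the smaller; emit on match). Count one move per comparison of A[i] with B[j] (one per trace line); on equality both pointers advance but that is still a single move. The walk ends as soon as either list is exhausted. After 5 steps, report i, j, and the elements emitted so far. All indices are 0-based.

i=2, j=3, emitted=[]

[i=0,j=0] 2<6 → i++
[i=1,j=0] 9>6 → j++
[i=1,j=1] 9<12 → i++
[i=2,j=1] 14>12 → j++
[i=2,j=2] 14>13 → j++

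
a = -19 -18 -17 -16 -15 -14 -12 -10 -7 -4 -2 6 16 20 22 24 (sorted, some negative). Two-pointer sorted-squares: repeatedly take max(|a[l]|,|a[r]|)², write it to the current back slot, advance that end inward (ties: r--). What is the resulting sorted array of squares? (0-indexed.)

l=0 r=15: |-19|<=|24| out[15]=576, r--
l=0 r=14: |-19|<=|22| out[14]=484, r--
l=0 r=13: |-19|<=|20| out[13]=400, r--
l=0 r=12: |-19|>|16| out[12]=361, l++
l=1 r=12: |-18|>|16| out[11]=324, l++
l=2 r=12: |-17|>|16| out[10]=289, l++
l=3 r=12: |-16|<=|16| out[9]=256, r--
l=3 r=11: |-16|>|6| out[8]=256, l++
l=4 r=11: |-15|>|6| out[7]=225, l++
l=5 r=11: |-14|>|6| out[6]=196, l++
l=6 r=11: |-12|>|6| out[5]=144, l++
l=7 r=11: |-10|>|6| out[4]=100, l++
l=8 r=11: |-7|>|6| out[3]=49, l++
l=9 r=11: |-4|<=|6| out[2]=36, r--
l=9 r=10: |-4|>|-2| out[1]=16, l++
l=10 r=10: |-2|<=|-2| out[0]=4, r--

[4, 16, 36, 49, 100, 144, 196, 225, 256, 256, 289, 324, 361, 400, 484, 576]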